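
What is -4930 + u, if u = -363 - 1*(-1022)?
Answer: -4271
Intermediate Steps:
u = 659 (u = -363 + 1022 = 659)
-4930 + u = -4930 + 659 = -4271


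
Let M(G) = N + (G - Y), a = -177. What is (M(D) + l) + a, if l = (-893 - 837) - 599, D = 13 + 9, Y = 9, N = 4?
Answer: -2489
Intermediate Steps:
D = 22
M(G) = -5 + G (M(G) = 4 + (G - 1*9) = 4 + (G - 9) = 4 + (-9 + G) = -5 + G)
l = -2329 (l = -1730 - 599 = -2329)
(M(D) + l) + a = ((-5 + 22) - 2329) - 177 = (17 - 2329) - 177 = -2312 - 177 = -2489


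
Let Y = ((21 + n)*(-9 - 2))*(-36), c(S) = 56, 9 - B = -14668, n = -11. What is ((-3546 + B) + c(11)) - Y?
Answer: 7227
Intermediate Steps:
B = 14677 (B = 9 - 1*(-14668) = 9 + 14668 = 14677)
Y = 3960 (Y = ((21 - 11)*(-9 - 2))*(-36) = (10*(-11))*(-36) = -110*(-36) = 3960)
((-3546 + B) + c(11)) - Y = ((-3546 + 14677) + 56) - 1*3960 = (11131 + 56) - 3960 = 11187 - 3960 = 7227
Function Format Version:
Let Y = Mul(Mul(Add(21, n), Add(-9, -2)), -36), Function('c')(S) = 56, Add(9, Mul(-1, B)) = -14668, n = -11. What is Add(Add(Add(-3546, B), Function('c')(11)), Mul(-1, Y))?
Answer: 7227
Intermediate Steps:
B = 14677 (B = Add(9, Mul(-1, -14668)) = Add(9, 14668) = 14677)
Y = 3960 (Y = Mul(Mul(Add(21, -11), Add(-9, -2)), -36) = Mul(Mul(10, -11), -36) = Mul(-110, -36) = 3960)
Add(Add(Add(-3546, B), Function('c')(11)), Mul(-1, Y)) = Add(Add(Add(-3546, 14677), 56), Mul(-1, 3960)) = Add(Add(11131, 56), -3960) = Add(11187, -3960) = 7227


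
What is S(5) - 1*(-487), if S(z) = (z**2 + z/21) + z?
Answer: 10862/21 ≈ 517.24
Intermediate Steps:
S(z) = z**2 + 22*z/21 (S(z) = (z**2 + z/21) + z = z**2 + 22*z/21)
S(5) - 1*(-487) = (1/21)*5*(22 + 21*5) - 1*(-487) = (1/21)*5*(22 + 105) + 487 = (1/21)*5*127 + 487 = 635/21 + 487 = 10862/21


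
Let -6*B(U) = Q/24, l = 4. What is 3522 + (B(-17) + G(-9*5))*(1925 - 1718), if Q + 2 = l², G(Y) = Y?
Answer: -46505/8 ≈ -5813.1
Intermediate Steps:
Q = 14 (Q = -2 + 4² = -2 + 16 = 14)
B(U) = -7/72 (B(U) = -7/(3*24) = -⅙*7/12 = -7/72)
3522 + (B(-17) + G(-9*5))*(1925 - 1718) = 3522 + (-7/72 - 9*5)*(1925 - 1718) = 3522 + (-7/72 - 45)*207 = 3522 - 3247/72*207 = 3522 - 74681/8 = -46505/8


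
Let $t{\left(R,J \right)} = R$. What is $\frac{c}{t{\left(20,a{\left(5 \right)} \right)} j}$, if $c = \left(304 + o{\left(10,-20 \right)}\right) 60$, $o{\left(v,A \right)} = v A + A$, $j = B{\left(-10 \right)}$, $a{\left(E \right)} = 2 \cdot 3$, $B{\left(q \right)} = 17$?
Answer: $\frac{252}{17} \approx 14.824$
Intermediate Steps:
$a{\left(E \right)} = 6$
$j = 17$
$o{\left(v,A \right)} = A + A v$ ($o{\left(v,A \right)} = A v + A = A + A v$)
$c = 5040$ ($c = \left(304 - 20 \left(1 + 10\right)\right) 60 = \left(304 - 220\right) 60 = 84 \cdot 60 = 5040$)
$\frac{c}{t{\left(20,a{\left(5 \right)} \right)} j} = \frac{5040}{20 \cdot 17} = \frac{5040}{340} = 5040 \cdot \frac{1}{340} = \frac{252}{17}$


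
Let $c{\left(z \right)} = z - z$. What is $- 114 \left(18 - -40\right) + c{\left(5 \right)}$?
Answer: $-6612$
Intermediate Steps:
$c{\left(z \right)} = 0$
$- 114 \left(18 - -40\right) + c{\left(5 \right)} = - 114 \left(18 - -40\right) + 0 = - 114 \left(18 + 40\right) + 0 = \left(-114\right) 58 + 0 = -6612 + 0 = -6612$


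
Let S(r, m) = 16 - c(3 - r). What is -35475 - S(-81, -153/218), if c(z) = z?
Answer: -35407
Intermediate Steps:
S(r, m) = 13 + r (S(r, m) = 16 - (3 - r) = 16 + (-3 + r) = 13 + r)
-35475 - S(-81, -153/218) = -35475 - (13 - 81) = -35475 - 1*(-68) = -35475 + 68 = -35407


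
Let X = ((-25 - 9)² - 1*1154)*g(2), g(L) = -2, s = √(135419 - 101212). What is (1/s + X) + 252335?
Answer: 252331 + √34207/34207 ≈ 2.5233e+5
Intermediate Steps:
s = √34207 ≈ 184.95
X = -4 (X = ((-25 - 9)² - 1*1154)*(-2) = ((-34)² - 1154)*(-2) = (1156 - 1154)*(-2) = 2*(-2) = -4)
(1/s + X) + 252335 = (1/(√34207) - 4) + 252335 = (√34207/34207 - 4) + 252335 = (-4 + √34207/34207) + 252335 = 252331 + √34207/34207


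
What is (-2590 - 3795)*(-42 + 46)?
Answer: -25540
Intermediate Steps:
(-2590 - 3795)*(-42 + 46) = -6385*4 = -25540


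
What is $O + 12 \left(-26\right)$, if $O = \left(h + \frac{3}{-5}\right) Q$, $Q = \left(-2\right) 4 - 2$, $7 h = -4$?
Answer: $- \frac{2102}{7} \approx -300.29$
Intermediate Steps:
$h = - \frac{4}{7}$ ($h = \frac{1}{7} \left(-4\right) = - \frac{4}{7} \approx -0.57143$)
$Q = -10$ ($Q = -8 - 2 = -10$)
$O = \frac{82}{7}$ ($O = \left(- \frac{4}{7} + \frac{3}{-5}\right) \left(-10\right) = \left(- \frac{4}{7} + 3 \left(- \frac{1}{5}\right)\right) \left(-10\right) = \left(- \frac{4}{7} - \frac{3}{5}\right) \left(-10\right) = \left(- \frac{41}{35}\right) \left(-10\right) = \frac{82}{7} \approx 11.714$)
$O + 12 \left(-26\right) = \frac{82}{7} + 12 \left(-26\right) = \frac{82}{7} - 312 = - \frac{2102}{7}$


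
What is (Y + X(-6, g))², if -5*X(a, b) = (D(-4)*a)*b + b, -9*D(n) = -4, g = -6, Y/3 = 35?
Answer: 10609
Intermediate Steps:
Y = 105 (Y = 3*35 = 105)
D(n) = 4/9 (D(n) = -⅑*(-4) = 4/9)
X(a, b) = -b/5 - 4*a*b/45 (X(a, b) = -((4*a/9)*b + b)/5 = -(4*a*b/9 + b)/5 = -(b + 4*a*b/9)/5 = -b/5 - 4*a*b/45)
(Y + X(-6, g))² = (105 - 1/45*(-6)*(9 + 4*(-6)))² = (105 - 1/45*(-6)*(9 - 24))² = (105 - 1/45*(-6)*(-15))² = (105 - 2)² = 103² = 10609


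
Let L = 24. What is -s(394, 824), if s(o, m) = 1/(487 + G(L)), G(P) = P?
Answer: -1/511 ≈ -0.0019569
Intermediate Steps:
s(o, m) = 1/511 (s(o, m) = 1/(487 + 24) = 1/511)
-s(394, 824) = -1*1/511 = -1/511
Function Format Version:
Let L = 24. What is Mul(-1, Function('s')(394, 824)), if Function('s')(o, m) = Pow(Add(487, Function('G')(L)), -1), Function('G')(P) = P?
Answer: Rational(-1, 511) ≈ -0.0019569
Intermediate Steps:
Function('s')(o, m) = Rational(1, 511) (Function('s')(o, m) = Pow(Add(487, 24), -1) = Pow(511, -1) = Rational(1, 511))
Mul(-1, Function('s')(394, 824)) = Mul(-1, Rational(1, 511)) = Rational(-1, 511)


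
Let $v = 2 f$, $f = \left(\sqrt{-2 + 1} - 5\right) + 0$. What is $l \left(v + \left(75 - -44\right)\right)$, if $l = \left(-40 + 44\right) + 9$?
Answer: $1417 + 26 i \approx 1417.0 + 26.0 i$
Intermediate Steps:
$f = -5 + i$ ($f = \left(\sqrt{-1} - 5\right) + 0 = \left(i - 5\right) + 0 = \left(-5 + i\right) + 0 = -5 + i \approx -5.0 + 1.0 i$)
$v = -10 + 2 i$ ($v = 2 \left(-5 + i\right) = -10 + 2 i \approx -10.0 + 2.0 i$)
$l = 13$ ($l = 4 + 9 = 13$)
$l \left(v + \left(75 - -44\right)\right) = 13 \left(\left(-10 + 2 i\right) + \left(75 - -44\right)\right) = 13 \left(\left(-10 + 2 i\right) + \left(75 + 44\right)\right) = 13 \left(\left(-10 + 2 i\right) + 119\right) = 13 \left(109 + 2 i\right) = 1417 + 26 i$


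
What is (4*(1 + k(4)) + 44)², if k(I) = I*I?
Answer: 12544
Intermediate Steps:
k(I) = I²
(4*(1 + k(4)) + 44)² = (4*(1 + 4²) + 44)² = (4*(1 + 16) + 44)² = (4*17 + 44)² = (68 + 44)² = 112² = 12544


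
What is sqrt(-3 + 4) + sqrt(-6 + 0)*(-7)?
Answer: 1 - 7*I*sqrt(6) ≈ 1.0 - 17.146*I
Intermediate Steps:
sqrt(-3 + 4) + sqrt(-6 + 0)*(-7) = sqrt(1) + sqrt(-6)*(-7) = 1 + (I*sqrt(6))*(-7) = 1 - 7*I*sqrt(6)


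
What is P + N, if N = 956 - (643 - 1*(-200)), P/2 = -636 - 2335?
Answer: -5829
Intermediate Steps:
P = -5942 (P = 2*(-636 - 2335) = 2*(-2971) = -5942)
N = 113 (N = 956 - (643 + 200) = 956 - 1*843 = 956 - 843 = 113)
P + N = -5942 + 113 = -5829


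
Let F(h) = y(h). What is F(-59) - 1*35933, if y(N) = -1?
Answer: -35934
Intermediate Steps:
F(h) = -1
F(-59) - 1*35933 = -1 - 1*35933 = -1 - 35933 = -35934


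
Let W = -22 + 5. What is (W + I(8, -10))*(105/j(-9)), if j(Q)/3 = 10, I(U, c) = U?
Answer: -63/2 ≈ -31.500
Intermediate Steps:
W = -17
j(Q) = 30 (j(Q) = 3*10 = 30)
(W + I(8, -10))*(105/j(-9)) = (-17 + 8)*(105/30) = -945/30 = -9*7/2 = -63/2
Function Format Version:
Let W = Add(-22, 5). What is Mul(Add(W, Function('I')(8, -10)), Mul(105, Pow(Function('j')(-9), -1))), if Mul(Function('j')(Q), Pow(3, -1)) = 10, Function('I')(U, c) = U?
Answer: Rational(-63, 2) ≈ -31.500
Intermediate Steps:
W = -17
Function('j')(Q) = 30 (Function('j')(Q) = Mul(3, 10) = 30)
Mul(Add(W, Function('I')(8, -10)), Mul(105, Pow(Function('j')(-9), -1))) = Mul(Add(-17, 8), Mul(105, Pow(30, -1))) = Mul(-9, Mul(105, Rational(1, 30))) = Mul(-9, Rational(7, 2)) = Rational(-63, 2)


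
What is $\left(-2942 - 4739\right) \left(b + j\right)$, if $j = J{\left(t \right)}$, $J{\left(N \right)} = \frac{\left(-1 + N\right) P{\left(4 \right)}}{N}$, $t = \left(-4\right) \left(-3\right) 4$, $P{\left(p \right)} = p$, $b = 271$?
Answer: $- \frac{25339619}{12} \approx -2.1116 \cdot 10^{6}$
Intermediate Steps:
$t = 48$ ($t = 12 \cdot 4 = 48$)
$J{\left(N \right)} = \frac{-4 + 4 N}{N}$ ($J{\left(N \right)} = \frac{\left(-1 + N\right) 4}{N} = \frac{-4 + 4 N}{N}$)
$j = \frac{47}{12}$ ($j = 4 - \frac{4}{48} = 4 - \frac{1}{12} = \frac{47}{12} \approx 3.9167$)
$\left(-2942 - 4739\right) \left(b + j\right) = \left(-2942 - 4739\right) \left(271 + \frac{47}{12}\right) = \left(-7681\right) \frac{3299}{12} = - \frac{25339619}{12}$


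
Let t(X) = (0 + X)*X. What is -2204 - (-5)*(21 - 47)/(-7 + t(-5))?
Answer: -19901/9 ≈ -2211.2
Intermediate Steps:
t(X) = X² (t(X) = X*X = X²)
-2204 - (-5)*(21 - 47)/(-7 + t(-5)) = -2204 - (-5)*(21 - 47)/(-7 + (-5)²) = -2204 - (-5)*(-26/(-7 + 25)) = -2204 - (-5)*(-26/18) = -2204 - (-5)*(-26*1/18) = -2204 - (-5)*(-13)/9 = -2204 - 1*65/9 = -2204 - 65/9 = -19901/9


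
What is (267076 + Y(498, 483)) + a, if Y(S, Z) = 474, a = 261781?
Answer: 529331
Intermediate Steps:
(267076 + Y(498, 483)) + a = (267076 + 474) + 261781 = 267550 + 261781 = 529331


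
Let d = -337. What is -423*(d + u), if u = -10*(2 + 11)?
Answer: 197541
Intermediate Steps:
u = -130 (u = -10*13 = -130)
-423*(d + u) = -423*(-337 - 130) = -423*(-467) = 197541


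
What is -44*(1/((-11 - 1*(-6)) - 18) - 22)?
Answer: 22308/23 ≈ 969.91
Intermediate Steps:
-44*(1/((-11 - 1*(-6)) - 18) - 22) = -44*(1/((-11 + 6) - 18) - 22) = -44*(1/(-5 - 18) - 22) = -44*(1/(-23) - 22) = -44*(-1/23 - 22) = -44*(-507/23) = 22308/23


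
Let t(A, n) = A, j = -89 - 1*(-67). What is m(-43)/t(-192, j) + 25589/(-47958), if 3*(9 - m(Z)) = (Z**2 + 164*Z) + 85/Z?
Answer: -1903856567/197970624 ≈ -9.6169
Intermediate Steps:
j = -22 (j = -89 + 67 = -22)
m(Z) = 9 - 164*Z/3 - 85/(3*Z) - Z**2/3 (m(Z) = 9 - ((Z**2 + 164*Z) + 85/Z)/3 = 9 - (Z**2 + 85/Z + 164*Z)/3 = 9 + (-164*Z/3 - 85/(3*Z) - Z**2/3) = 9 - 164*Z/3 - 85/(3*Z) - Z**2/3)
m(-43)/t(-192, j) + 25589/(-47958) = ((1/3)*(-85 - 1*(-43)*(-27 + (-43)**2 + 164*(-43)))/(-43))/(-192) + 25589/(-47958) = ((1/3)*(-1/43)*(-85 - 1*(-43)*(-27 + 1849 - 7052)))*(-1/192) + 25589*(-1/47958) = ((1/3)*(-1/43)*(-85 - 1*(-43)*(-5230)))*(-1/192) - 25589/47958 = ((1/3)*(-1/43)*(-85 - 224890))*(-1/192) - 25589/47958 = ((1/3)*(-1/43)*(-224975))*(-1/192) - 25589/47958 = (224975/129)*(-1/192) - 25589/47958 = -224975/24768 - 25589/47958 = -1903856567/197970624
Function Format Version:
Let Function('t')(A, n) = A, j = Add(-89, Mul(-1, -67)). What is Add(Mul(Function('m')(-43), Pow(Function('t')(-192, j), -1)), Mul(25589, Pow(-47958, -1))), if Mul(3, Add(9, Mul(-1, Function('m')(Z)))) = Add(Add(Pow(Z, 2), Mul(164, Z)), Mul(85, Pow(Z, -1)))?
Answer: Rational(-1903856567, 197970624) ≈ -9.6169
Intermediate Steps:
j = -22 (j = Add(-89, 67) = -22)
Function('m')(Z) = Add(9, Mul(Rational(-164, 3), Z), Mul(Rational(-85, 3), Pow(Z, -1)), Mul(Rational(-1, 3), Pow(Z, 2))) (Function('m')(Z) = Add(9, Mul(Rational(-1, 3), Add(Add(Pow(Z, 2), Mul(164, Z)), Mul(85, Pow(Z, -1))))) = Add(9, Mul(Rational(-1, 3), Add(Pow(Z, 2), Mul(85, Pow(Z, -1)), Mul(164, Z)))) = Add(9, Add(Mul(Rational(-164, 3), Z), Mul(Rational(-85, 3), Pow(Z, -1)), Mul(Rational(-1, 3), Pow(Z, 2)))) = Add(9, Mul(Rational(-164, 3), Z), Mul(Rational(-85, 3), Pow(Z, -1)), Mul(Rational(-1, 3), Pow(Z, 2))))
Add(Mul(Function('m')(-43), Pow(Function('t')(-192, j), -1)), Mul(25589, Pow(-47958, -1))) = Add(Mul(Mul(Rational(1, 3), Pow(-43, -1), Add(-85, Mul(-1, -43, Add(-27, Pow(-43, 2), Mul(164, -43))))), Pow(-192, -1)), Mul(25589, Pow(-47958, -1))) = Add(Mul(Mul(Rational(1, 3), Rational(-1, 43), Add(-85, Mul(-1, -43, Add(-27, 1849, -7052)))), Rational(-1, 192)), Mul(25589, Rational(-1, 47958))) = Add(Mul(Mul(Rational(1, 3), Rational(-1, 43), Add(-85, Mul(-1, -43, -5230))), Rational(-1, 192)), Rational(-25589, 47958)) = Add(Mul(Mul(Rational(1, 3), Rational(-1, 43), Add(-85, -224890)), Rational(-1, 192)), Rational(-25589, 47958)) = Add(Mul(Mul(Rational(1, 3), Rational(-1, 43), -224975), Rational(-1, 192)), Rational(-25589, 47958)) = Add(Mul(Rational(224975, 129), Rational(-1, 192)), Rational(-25589, 47958)) = Add(Rational(-224975, 24768), Rational(-25589, 47958)) = Rational(-1903856567, 197970624)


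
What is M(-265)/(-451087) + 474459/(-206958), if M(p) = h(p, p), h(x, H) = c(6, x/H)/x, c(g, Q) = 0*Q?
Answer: -158153/68986 ≈ -2.2925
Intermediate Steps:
c(g, Q) = 0
h(x, H) = 0 (h(x, H) = 0/x = 0)
M(p) = 0
M(-265)/(-451087) + 474459/(-206958) = 0/(-451087) + 474459/(-206958) = 0*(-1/451087) + 474459*(-1/206958) = 0 - 158153/68986 = -158153/68986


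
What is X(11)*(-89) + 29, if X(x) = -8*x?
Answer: 7861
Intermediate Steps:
X(11)*(-89) + 29 = -8*11*(-89) + 29 = -88*(-89) + 29 = 7832 + 29 = 7861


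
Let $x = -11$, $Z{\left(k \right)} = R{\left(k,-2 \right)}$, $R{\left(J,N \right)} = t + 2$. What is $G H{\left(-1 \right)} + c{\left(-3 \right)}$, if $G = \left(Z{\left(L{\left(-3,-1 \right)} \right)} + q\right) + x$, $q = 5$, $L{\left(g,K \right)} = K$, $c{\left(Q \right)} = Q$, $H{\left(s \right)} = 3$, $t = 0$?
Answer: $-15$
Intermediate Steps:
$R{\left(J,N \right)} = 2$ ($R{\left(J,N \right)} = 0 + 2 = 2$)
$Z{\left(k \right)} = 2$
$G = -4$ ($G = \left(2 + 5\right) - 11 = 7 - 11 = -4$)
$G H{\left(-1 \right)} + c{\left(-3 \right)} = \left(-4\right) 3 - 3 = -12 - 3 = -15$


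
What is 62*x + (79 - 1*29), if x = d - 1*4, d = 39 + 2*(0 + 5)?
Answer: 2840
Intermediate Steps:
d = 49 (d = 39 + 2*5 = 39 + 10 = 49)
x = 45 (x = 49 - 1*4 = 49 - 4 = 45)
62*x + (79 - 1*29) = 62*45 + (79 - 1*29) = 2790 + (79 - 29) = 2790 + 50 = 2840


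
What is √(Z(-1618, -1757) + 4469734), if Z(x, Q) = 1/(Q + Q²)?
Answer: √10636879350206061267/1542646 ≈ 2114.2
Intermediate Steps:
√(Z(-1618, -1757) + 4469734) = √(1/((-1757)*(1 - 1757)) + 4469734) = √(-1/1757/(-1756) + 4469734) = √(-1/1757*(-1/1756) + 4469734) = √(1/3085292 + 4469734) = √(13790434552329/3085292) = √10636879350206061267/1542646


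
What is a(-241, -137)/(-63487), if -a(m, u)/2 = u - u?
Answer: 0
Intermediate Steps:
a(m, u) = 0 (a(m, u) = -2*(u - u) = -2*0 = 0)
a(-241, -137)/(-63487) = 0/(-63487) = 0*(-1/63487) = 0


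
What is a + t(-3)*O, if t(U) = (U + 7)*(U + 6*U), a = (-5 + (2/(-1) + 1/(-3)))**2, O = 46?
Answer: -34292/9 ≈ -3810.2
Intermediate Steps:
a = 484/9 (a = (-5 + (2*(-1) + 1*(-1/3)))**2 = (-5 + (-2 - 1/3))**2 = (-5 - 7/3)**2 = (-22/3)**2 = 484/9 ≈ 53.778)
t(U) = 7*U*(7 + U) (t(U) = (7 + U)*(7*U) = 7*U*(7 + U))
a + t(-3)*O = 484/9 + (7*(-3)*(7 - 3))*46 = 484/9 + (7*(-3)*4)*46 = 484/9 - 84*46 = 484/9 - 3864 = -34292/9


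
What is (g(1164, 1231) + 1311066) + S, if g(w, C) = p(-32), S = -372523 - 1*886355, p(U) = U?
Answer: 52156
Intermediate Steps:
S = -1258878 (S = -372523 - 886355 = -1258878)
g(w, C) = -32
(g(1164, 1231) + 1311066) + S = (-32 + 1311066) - 1258878 = 1311034 - 1258878 = 52156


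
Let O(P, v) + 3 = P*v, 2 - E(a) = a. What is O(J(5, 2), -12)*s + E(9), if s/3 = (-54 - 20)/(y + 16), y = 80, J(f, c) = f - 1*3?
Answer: 887/16 ≈ 55.438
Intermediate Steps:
J(f, c) = -3 + f (J(f, c) = f - 3 = -3 + f)
E(a) = 2 - a
O(P, v) = -3 + P*v
s = -37/16 (s = 3*((-54 - 20)/(80 + 16)) = 3*(-74/96) = 3*(-74*1/96) = 3*(-37/48) = -37/16 ≈ -2.3125)
O(J(5, 2), -12)*s + E(9) = (-3 + (-3 + 5)*(-12))*(-37/16) + (2 - 1*9) = (-3 + 2*(-12))*(-37/16) + (2 - 9) = (-3 - 24)*(-37/16) - 7 = -27*(-37/16) - 7 = 999/16 - 7 = 887/16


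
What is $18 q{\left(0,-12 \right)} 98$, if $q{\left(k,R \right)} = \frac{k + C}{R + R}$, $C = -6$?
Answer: $441$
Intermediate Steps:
$q{\left(k,R \right)} = \frac{-6 + k}{2 R}$ ($q{\left(k,R \right)} = \frac{k - 6}{R + R} = \frac{-6 + k}{2 R}$)
$18 q{\left(0,-12 \right)} 98 = 18 \frac{-6 + 0}{2 \left(-12\right)} 98 = 18 \cdot \frac{1}{2} \left(- \frac{1}{12}\right) \left(-6\right) 98 = 18 \cdot \frac{1}{4} \cdot 98 = \frac{9}{2} \cdot 98 = 441$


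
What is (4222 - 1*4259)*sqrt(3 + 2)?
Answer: -37*sqrt(5) ≈ -82.734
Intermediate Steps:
(4222 - 1*4259)*sqrt(3 + 2) = (4222 - 4259)*sqrt(5) = -37*sqrt(5)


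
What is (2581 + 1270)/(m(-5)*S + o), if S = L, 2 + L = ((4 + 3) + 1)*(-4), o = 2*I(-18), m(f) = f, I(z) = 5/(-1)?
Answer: 3851/160 ≈ 24.069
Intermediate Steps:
I(z) = -5 (I(z) = 5*(-1) = -5)
o = -10 (o = 2*(-5) = -10)
L = -34 (L = -2 + ((4 + 3) + 1)*(-4) = -2 + (7 + 1)*(-4) = -2 + 8*(-4) = -2 - 32 = -34)
S = -34
(2581 + 1270)/(m(-5)*S + o) = (2581 + 1270)/(-5*(-34) - 10) = 3851/(170 - 10) = 3851/160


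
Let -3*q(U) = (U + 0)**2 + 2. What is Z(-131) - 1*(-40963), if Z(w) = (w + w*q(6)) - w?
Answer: 127867/3 ≈ 42622.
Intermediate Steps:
q(U) = -2/3 - U**2/3 (q(U) = -((U + 0)**2 + 2)/3 = -(U**2 + 2)/3 = -(2 + U**2)/3 = -2/3 - U**2/3)
Z(w) = -38*w/3 (Z(w) = (w + w*(-2/3 - 1/3*6**2)) - w = (w + w*(-2/3 - 1/3*36)) - w = (w + w*(-2/3 - 12)) - w = (w + w*(-38/3)) - w = (w - 38*w/3) - w = -35*w/3 - w = -38*w/3)
Z(-131) - 1*(-40963) = -38/3*(-131) - 1*(-40963) = 4978/3 + 40963 = 127867/3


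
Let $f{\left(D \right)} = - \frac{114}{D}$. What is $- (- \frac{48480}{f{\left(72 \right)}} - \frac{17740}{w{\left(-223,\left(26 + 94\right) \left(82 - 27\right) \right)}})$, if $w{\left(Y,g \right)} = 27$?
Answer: $- \frac{15370460}{513} \approx -29962.0$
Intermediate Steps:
$- (- \frac{48480}{f{\left(72 \right)}} - \frac{17740}{w{\left(-223,\left(26 + 94\right) \left(82 - 27\right) \right)}}) = - (- \frac{48480}{\left(-114\right) \frac{1}{72}} - \frac{17740}{27}) = - (- \frac{48480}{- \frac{19}{12}} - \frac{17740}{27}) = - (\left(-48480\right) \left(- \frac{12}{19}\right) - \frac{17740}{27}) = - (\frac{581760}{19} - \frac{17740}{27}) = \left(-1\right) \frac{15370460}{513} = - \frac{15370460}{513}$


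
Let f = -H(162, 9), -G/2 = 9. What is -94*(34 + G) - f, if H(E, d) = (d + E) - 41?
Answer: -1374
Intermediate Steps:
G = -18 (G = -2*9 = -18)
H(E, d) = -41 + E + d (H(E, d) = (E + d) - 41 = -41 + E + d)
f = -130 (f = -(-41 + 162 + 9) = -1*130 = -130)
-94*(34 + G) - f = -94*(34 - 18) - 1*(-130) = -94*16 + 130 = -1504 + 130 = -1374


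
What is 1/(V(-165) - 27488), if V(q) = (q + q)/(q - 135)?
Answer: -10/274869 ≈ -3.6381e-5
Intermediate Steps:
V(q) = 2*q/(-135 + q) (V(q) = (2*q)/(-135 + q) = 2*q/(-135 + q))
1/(V(-165) - 27488) = 1/(2*(-165)/(-135 - 165) - 27488) = 1/(2*(-165)/(-300) - 27488) = 1/(2*(-165)*(-1/300) - 27488) = 1/(11/10 - 27488) = 1/(-274869/10) = -10/274869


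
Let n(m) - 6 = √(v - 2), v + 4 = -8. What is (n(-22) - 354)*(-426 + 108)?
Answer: 110664 - 318*I*√14 ≈ 1.1066e+5 - 1189.8*I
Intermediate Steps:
v = -12 (v = -4 - 8 = -12)
n(m) = 6 + I*√14 (n(m) = 6 + √(-12 - 2) = 6 + √(-14) = 6 + I*√14)
(n(-22) - 354)*(-426 + 108) = ((6 + I*√14) - 354)*(-426 + 108) = (-348 + I*√14)*(-318) = 110664 - 318*I*√14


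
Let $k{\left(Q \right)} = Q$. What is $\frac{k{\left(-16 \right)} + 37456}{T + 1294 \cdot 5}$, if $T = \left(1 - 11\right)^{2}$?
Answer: $\frac{416}{73} \approx 5.6986$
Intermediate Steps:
$T = 100$ ($T = \left(-10\right)^{2} = 100$)
$\frac{k{\left(-16 \right)} + 37456}{T + 1294 \cdot 5} = \frac{-16 + 37456}{100 + 1294 \cdot 5} = \frac{37440}{100 + 6470} = \frac{37440}{6570} = 37440 \cdot \frac{1}{6570} = \frac{416}{73}$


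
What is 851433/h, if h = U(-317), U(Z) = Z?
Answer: -851433/317 ≈ -2685.9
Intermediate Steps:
h = -317
851433/h = 851433/(-317) = 851433*(-1/317) = -851433/317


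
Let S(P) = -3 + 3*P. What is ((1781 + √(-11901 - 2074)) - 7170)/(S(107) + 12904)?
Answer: -5389/13222 + 5*I*√559/13222 ≈ -0.40758 + 0.0089408*I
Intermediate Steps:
((1781 + √(-11901 - 2074)) - 7170)/(S(107) + 12904) = ((1781 + √(-11901 - 2074)) - 7170)/((-3 + 3*107) + 12904) = ((1781 + √(-13975)) - 7170)/((-3 + 321) + 12904) = ((1781 + 5*I*√559) - 7170)/(318 + 12904) = (-5389 + 5*I*√559)/13222 = (-5389 + 5*I*√559)*(1/13222) = -5389/13222 + 5*I*√559/13222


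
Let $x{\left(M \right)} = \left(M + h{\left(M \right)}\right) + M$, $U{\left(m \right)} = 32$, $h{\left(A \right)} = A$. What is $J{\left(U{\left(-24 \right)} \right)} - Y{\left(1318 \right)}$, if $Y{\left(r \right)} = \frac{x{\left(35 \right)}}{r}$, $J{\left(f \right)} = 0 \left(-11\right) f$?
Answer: $- \frac{105}{1318} \approx -0.079666$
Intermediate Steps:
$x{\left(M \right)} = 3 M$ ($x{\left(M \right)} = \left(M + M\right) + M = 2 M + M = 3 M$)
$J{\left(f \right)} = 0$ ($J{\left(f \right)} = 0 f = 0$)
$Y{\left(r \right)} = \frac{105}{r}$ ($Y{\left(r \right)} = \frac{3 \cdot 35}{r} = \frac{105}{r}$)
$J{\left(U{\left(-24 \right)} \right)} - Y{\left(1318 \right)} = 0 - \frac{105}{1318} = - \frac{105}{1318}$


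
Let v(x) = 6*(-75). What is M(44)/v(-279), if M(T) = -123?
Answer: 41/150 ≈ 0.27333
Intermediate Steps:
v(x) = -450
M(44)/v(-279) = -123/(-450) = -123*(-1/450) = 41/150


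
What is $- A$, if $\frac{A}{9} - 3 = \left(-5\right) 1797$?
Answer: $80838$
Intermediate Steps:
$A = -80838$ ($A = 27 + 9 \left(\left(-5\right) 1797\right) = 27 + 9 \left(-8985\right) = 27 - 80865 = -80838$)
$- A = \left(-1\right) \left(-80838\right) = 80838$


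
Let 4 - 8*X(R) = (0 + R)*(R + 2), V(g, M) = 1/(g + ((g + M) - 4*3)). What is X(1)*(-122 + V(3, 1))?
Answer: -611/40 ≈ -15.275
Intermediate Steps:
V(g, M) = 1/(-12 + M + 2*g) (V(g, M) = 1/(g + ((M + g) - 12)) = 1/(g + (-12 + M + g)) = 1/(-12 + M + 2*g))
X(R) = ½ - R*(2 + R)/8 (X(R) = ½ - (0 + R)*(R + 2)/8 = ½ - R*(2 + R)/8)
X(1)*(-122 + V(3, 1)) = (½ - ¼*1 - ⅛*1²)*(-122 + 1/(-12 + 1 + 2*3)) = (½ - ¼ - ⅛*1)*(-122 + 1/(-12 + 1 + 6)) = (½ - ¼ - ⅛)*(-122 + 1/(-5)) = (-122 - ⅕)/8 = (⅛)*(-611/5) = -611/40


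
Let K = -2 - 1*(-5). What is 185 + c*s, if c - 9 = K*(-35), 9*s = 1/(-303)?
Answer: 168197/909 ≈ 185.04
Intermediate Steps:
s = -1/2727 (s = (1/9)/(-303) = (1/9)*(-1/303) = -1/2727 ≈ -0.00036670)
K = 3 (K = -2 + 5 = 3)
c = -96 (c = 9 + 3*(-35) = 9 - 105 = -96)
185 + c*s = 185 - 96*(-1/2727) = 185 + 32/909 = 168197/909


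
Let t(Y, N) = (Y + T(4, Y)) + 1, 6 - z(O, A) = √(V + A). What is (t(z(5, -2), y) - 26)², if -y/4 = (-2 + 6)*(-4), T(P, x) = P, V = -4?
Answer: (15 + I*√6)² ≈ 219.0 + 73.485*I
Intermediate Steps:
y = 64 (y = -4*(-2 + 6)*(-4) = -16*(-4) = -4*(-16) = 64)
z(O, A) = 6 - √(-4 + A)
t(Y, N) = 5 + Y (t(Y, N) = (Y + 4) + 1 = (4 + Y) + 1 = 5 + Y)
(t(z(5, -2), y) - 26)² = ((5 + (6 - √(-4 - 2))) - 26)² = ((5 + (6 - √(-6))) - 26)² = ((5 + (6 - I*√6)) - 26)² = ((11 - I*√6) - 26)² = (-15 - I*√6)²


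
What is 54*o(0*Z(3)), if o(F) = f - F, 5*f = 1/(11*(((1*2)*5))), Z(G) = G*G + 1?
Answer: 27/275 ≈ 0.098182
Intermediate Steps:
Z(G) = 1 + G² (Z(G) = G² + 1 = 1 + G²)
f = 1/550 (f = (1/(11*(((1*2)*5))))/5 = (1/(11*((2*5))))/5 = ((1/11)/10)/5 = ((1/11)*(⅒))/5 = (⅕)*(1/110) = 1/550 ≈ 0.0018182)
o(F) = 1/550 - F
54*o(0*Z(3)) = 54*(1/550 - 0*(1 + 3²)) = 54*(1/550 - 0*(1 + 9)) = 54*(1/550 - 0*10) = 54*(1/550 - 1*0) = 54*(1/550 + 0) = 54*(1/550) = 27/275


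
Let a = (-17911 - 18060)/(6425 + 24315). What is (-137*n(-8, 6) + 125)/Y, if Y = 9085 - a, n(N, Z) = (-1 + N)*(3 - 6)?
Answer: -109864760/279308871 ≈ -0.39334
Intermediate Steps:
n(N, Z) = 3 - 3*N (n(N, Z) = (-1 + N)*(-3) = 3 - 3*N)
a = -35971/30740 ≈ -1.1702
Y = 279308871/30740 (Y = 9085 - 1*(-35971/30740) = 9085 + 35971/30740 = 279308871/30740 ≈ 9086.2)
(-137*n(-8, 6) + 125)/Y = (-137*(3 - 3*(-8)) + 125)/(279308871/30740) = (-137*(3 + 24) + 125)*(30740/279308871) = (-137*27 + 125)*(30740/279308871) = (-3699 + 125)*(30740/279308871) = -3574*30740/279308871 = -109864760/279308871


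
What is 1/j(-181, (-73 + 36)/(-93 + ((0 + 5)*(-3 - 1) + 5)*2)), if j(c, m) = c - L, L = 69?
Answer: -1/250 ≈ -0.0040000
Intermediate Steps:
j(c, m) = -69 + c (j(c, m) = c - 1*69 = c - 69 = -69 + c)
1/j(-181, (-73 + 36)/(-93 + ((0 + 5)*(-3 - 1) + 5)*2)) = 1/(-69 - 181) = 1/(-250) = -1/250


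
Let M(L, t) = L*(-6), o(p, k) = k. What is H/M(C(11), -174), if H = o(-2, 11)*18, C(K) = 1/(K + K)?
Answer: -726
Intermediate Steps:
C(K) = 1/(2*K)
M(L, t) = -6*L
H = 198 (H = 11*18 = 198)
H/M(C(11), -174) = 198/((-3/11)) = 198/((-6*1/22)) = 198/(-3/11) = 198*(-11/3) = -726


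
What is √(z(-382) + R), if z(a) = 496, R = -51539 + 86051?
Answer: 8*√547 ≈ 187.10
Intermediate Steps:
R = 34512
√(z(-382) + R) = √(496 + 34512) = √35008 = 8*√547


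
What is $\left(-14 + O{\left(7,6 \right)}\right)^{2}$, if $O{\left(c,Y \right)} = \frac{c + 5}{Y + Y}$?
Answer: $169$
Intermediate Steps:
$O{\left(c,Y \right)} = \frac{5 + c}{2 Y}$
$\left(-14 + O{\left(7,6 \right)}\right)^{2} = \left(-14 + \frac{5 + 7}{2 \cdot 6}\right)^{2} = \left(-14 + \frac{1}{2} \cdot \frac{1}{6} \cdot 12\right)^{2} = \left(-14 + 1\right)^{2} = \left(-13\right)^{2} = 169$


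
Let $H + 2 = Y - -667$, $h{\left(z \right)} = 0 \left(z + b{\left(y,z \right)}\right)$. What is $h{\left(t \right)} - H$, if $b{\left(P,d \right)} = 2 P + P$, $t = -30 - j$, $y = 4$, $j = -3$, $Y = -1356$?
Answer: $691$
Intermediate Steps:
$t = -27$ ($t = -30 - -3 = -30 + 3 = -27$)
$b{\left(P,d \right)} = 3 P$
$h{\left(z \right)} = 0$ ($h{\left(z \right)} = 0 \left(z + 3 \cdot 4\right) = 0 \left(z + 12\right) = 0 \left(12 + z\right) = 0$)
$H = -691$ ($H = -2 - 689 = -691$)
$h{\left(t \right)} - H = 0 - -691 = 0 + 691 = 691$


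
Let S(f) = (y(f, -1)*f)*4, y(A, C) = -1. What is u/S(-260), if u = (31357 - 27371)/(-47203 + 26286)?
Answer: -1993/10876840 ≈ -0.00018323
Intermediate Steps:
S(f) = -4*f (S(f) = -f*4 = -4*f)
u = -3986/20917 (u = 3986/(-20917) = 3986*(-1/20917) = -3986/20917 ≈ -0.19056)
u/S(-260) = -3986/(20917*((-4*(-260)))) = -3986/20917/1040 = -3986/20917*1/1040 = -1993/10876840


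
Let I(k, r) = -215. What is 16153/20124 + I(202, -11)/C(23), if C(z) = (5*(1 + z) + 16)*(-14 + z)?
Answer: 429017/684216 ≈ 0.62702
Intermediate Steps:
C(z) = (-14 + z)*(21 + 5*z) (C(z) = ((5 + 5*z) + 16)*(-14 + z) = (21 + 5*z)*(-14 + z) = (-14 + z)*(21 + 5*z))
16153/20124 + I(202, -11)/C(23) = 16153/20124 - 215/(-294 - 49*23 + 5*23²) = 16153*(1/20124) - 215/(-294 - 1127 + 5*529) = 16153/20124 - 215/(-294 - 1127 + 2645) = 16153/20124 - 215/1224 = 429017/684216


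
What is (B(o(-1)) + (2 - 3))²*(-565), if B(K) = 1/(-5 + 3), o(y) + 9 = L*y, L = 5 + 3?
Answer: -5085/4 ≈ -1271.3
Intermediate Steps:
L = 8
o(y) = -9 + 8*y
B(K) = -½ (B(K) = 1/(-2) = -½)
(B(o(-1)) + (2 - 3))²*(-565) = (-½ + (2 - 3))²*(-565) = (-½ - 1)²*(-565) = (-3/2)²*(-565) = (9/4)*(-565) = -5085/4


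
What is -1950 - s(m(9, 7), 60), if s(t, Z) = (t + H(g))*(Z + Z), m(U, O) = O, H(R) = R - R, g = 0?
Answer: -2790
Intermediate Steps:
H(R) = 0
s(t, Z) = 2*Z*t (s(t, Z) = (t + 0)*(Z + Z) = t*(2*Z) = 2*Z*t)
-1950 - s(m(9, 7), 60) = -1950 - 2*60*7 = -1950 - 1*840 = -1950 - 840 = -2790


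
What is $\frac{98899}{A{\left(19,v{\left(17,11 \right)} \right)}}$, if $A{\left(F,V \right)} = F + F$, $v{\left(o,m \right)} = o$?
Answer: $\frac{98899}{38} \approx 2602.6$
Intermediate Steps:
$A{\left(F,V \right)} = 2 F$
$\frac{98899}{A{\left(19,v{\left(17,11 \right)} \right)}} = \frac{98899}{2 \cdot 19} = \frac{98899}{38}$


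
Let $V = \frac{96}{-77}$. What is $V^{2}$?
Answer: $\frac{9216}{5929} \approx 1.5544$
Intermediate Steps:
$V = - \frac{96}{77}$ ($V = 96 \left(- \frac{1}{77}\right) = - \frac{96}{77} \approx -1.2468$)
$V^{2} = \left(- \frac{96}{77}\right)^{2} = \frac{9216}{5929}$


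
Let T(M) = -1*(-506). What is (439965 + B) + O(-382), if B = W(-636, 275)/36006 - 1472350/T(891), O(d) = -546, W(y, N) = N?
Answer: 361489876597/828138 ≈ 4.3651e+5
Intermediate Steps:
T(M) = 506
B = -2409695225/828138 (B = 275/36006 - 1472350/506 = 275*(1/36006) - 1472350*1/506 = 275/36006 - 66925/23 = -2409695225/828138 ≈ -2909.8)
(439965 + B) + O(-382) = (439965 - 2409695225/828138) - 546 = 361942039945/828138 - 546 = 361489876597/828138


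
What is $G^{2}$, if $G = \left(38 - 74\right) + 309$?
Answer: $74529$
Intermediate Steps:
$G = 273$ ($G = -36 + 309 = 273$)
$G^{2} = 273^{2} = 74529$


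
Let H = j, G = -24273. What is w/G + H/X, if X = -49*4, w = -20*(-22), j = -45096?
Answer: 273632242/1189377 ≈ 230.06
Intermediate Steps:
H = -45096
w = 440
X = -196 (X = -49*4 = -196)
w/G + H/X = 440/(-24273) - 45096/(-196) = 440*(-1/24273) - 45096*(-1/196) = -440/24273 + 11274/49 = 273632242/1189377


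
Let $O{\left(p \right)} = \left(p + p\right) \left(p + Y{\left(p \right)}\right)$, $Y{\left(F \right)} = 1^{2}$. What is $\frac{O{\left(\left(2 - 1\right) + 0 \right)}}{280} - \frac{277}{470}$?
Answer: $- \frac{946}{1645} \approx -0.57508$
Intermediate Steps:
$Y{\left(F \right)} = 1$
$O{\left(p \right)} = 2 p \left(1 + p\right)$ ($O{\left(p \right)} = \left(p + p\right) \left(p + 1\right) = 2 p \left(1 + p\right)$)
$\frac{O{\left(\left(2 - 1\right) + 0 \right)}}{280} - \frac{277}{470} = \frac{2 \left(\left(2 - 1\right) + 0\right) \left(1 + \left(\left(2 - 1\right) + 0\right)\right)}{280} - \frac{277}{470} = 2 \left(1 + 0\right) \left(1 + \left(1 + 0\right)\right) \frac{1}{280} - \frac{277}{470} = 2 \cdot 1 \left(1 + 1\right) \frac{1}{280} - \frac{277}{470} = 2 \cdot 1 \cdot 2 \cdot \frac{1}{280} - \frac{277}{470} = 4 \cdot \frac{1}{280} - \frac{277}{470} = \frac{1}{70} - \frac{277}{470} = - \frac{946}{1645}$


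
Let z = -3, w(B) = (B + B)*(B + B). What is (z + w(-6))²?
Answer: 19881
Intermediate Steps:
w(B) = 4*B² (w(B) = (2*B)*(2*B) = 4*B²)
(z + w(-6))² = (-3 + 4*(-6)²)² = (-3 + 4*36)² = (-3 + 144)² = 141² = 19881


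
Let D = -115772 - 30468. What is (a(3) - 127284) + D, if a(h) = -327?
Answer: -273851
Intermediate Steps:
D = -146240
(a(3) - 127284) + D = (-327 - 127284) - 146240 = -127611 - 146240 = -273851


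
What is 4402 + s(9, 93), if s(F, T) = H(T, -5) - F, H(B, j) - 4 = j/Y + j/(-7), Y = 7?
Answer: 4397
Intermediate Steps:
H(B, j) = 4 (H(B, j) = 4 + (j/7 + j/(-7)) = 4 + (j*(⅐) + j*(-⅐)) = 4 + (j/7 - j/7) = 4 + 0 = 4)
s(F, T) = 4 - F
4402 + s(9, 93) = 4402 + (4 - 1*9) = 4402 + (4 - 9) = 4402 - 5 = 4397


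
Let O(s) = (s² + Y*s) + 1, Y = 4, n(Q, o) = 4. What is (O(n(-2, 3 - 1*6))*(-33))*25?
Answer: -27225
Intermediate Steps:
O(s) = 1 + s² + 4*s (O(s) = (s² + 4*s) + 1 = 1 + s² + 4*s)
(O(n(-2, 3 - 1*6))*(-33))*25 = ((1 + 4² + 4*4)*(-33))*25 = ((1 + 16 + 16)*(-33))*25 = (33*(-33))*25 = -1089*25 = -27225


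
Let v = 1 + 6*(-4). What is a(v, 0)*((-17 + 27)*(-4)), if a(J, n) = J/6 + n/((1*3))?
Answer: 460/3 ≈ 153.33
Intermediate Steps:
v = -23 (v = 1 - 24 = -23)
a(J, n) = n/3 + J/6 (a(J, n) = J*(1/6) + n/3 = J/6 + n*(1/3) = J/6 + n/3 = n/3 + J/6)
a(v, 0)*((-17 + 27)*(-4)) = ((1/3)*0 + (1/6)*(-23))*((-17 + 27)*(-4)) = (0 - 23/6)*(10*(-4)) = -23/6*(-40) = 460/3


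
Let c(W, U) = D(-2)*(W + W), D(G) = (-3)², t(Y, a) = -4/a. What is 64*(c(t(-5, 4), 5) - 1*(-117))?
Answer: 6336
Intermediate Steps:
D(G) = 9
c(W, U) = 18*W (c(W, U) = 9*(W + W) = 9*(2*W) = 18*W)
64*(c(t(-5, 4), 5) - 1*(-117)) = 64*(18*(-4/4) - 1*(-117)) = 64*(18*(-4*¼) + 117) = 64*(18*(-1) + 117) = 64*(-18 + 117) = 64*99 = 6336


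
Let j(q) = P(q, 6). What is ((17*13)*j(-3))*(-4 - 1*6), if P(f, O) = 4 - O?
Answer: 4420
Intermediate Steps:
j(q) = -2 (j(q) = 4 - 1*6 = 4 - 6 = -2)
((17*13)*j(-3))*(-4 - 1*6) = ((17*13)*(-2))*(-4 - 1*6) = (221*(-2))*(-4 - 6) = -442*(-10) = 4420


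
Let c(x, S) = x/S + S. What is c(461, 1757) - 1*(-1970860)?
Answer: 3465888530/1757 ≈ 1.9726e+6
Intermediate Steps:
c(x, S) = S + x/S
c(461, 1757) - 1*(-1970860) = (1757 + 461/1757) - 1*(-1970860) = (1757 + 461*(1/1757)) + 1970860 = (1757 + 461/1757) + 1970860 = 3087510/1757 + 1970860 = 3465888530/1757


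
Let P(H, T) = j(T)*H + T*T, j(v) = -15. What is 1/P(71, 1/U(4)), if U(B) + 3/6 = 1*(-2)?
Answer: -25/26621 ≈ -0.00093911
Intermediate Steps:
U(B) = -5/2 (U(B) = -1/2 + 1*(-2) = -1/2 - 2 = -5/2)
P(H, T) = T**2 - 15*H (P(H, T) = -15*H + T*T = -15*H + T**2 = T**2 - 15*H)
1/P(71, 1/U(4)) = 1/((1/(-5/2))**2 - 15*71) = 1/((-2/5)**2 - 1065) = 1/(4/25 - 1065) = 1/(-26621/25) = -25/26621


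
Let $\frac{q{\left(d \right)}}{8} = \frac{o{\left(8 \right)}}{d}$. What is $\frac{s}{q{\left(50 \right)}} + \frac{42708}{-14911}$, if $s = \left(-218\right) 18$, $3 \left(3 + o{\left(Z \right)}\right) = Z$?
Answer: $\frac{1097034117}{14911} \approx 73572.0$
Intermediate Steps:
$o{\left(Z \right)} = -3 + \frac{Z}{3}$
$q{\left(d \right)} = - \frac{8}{3 d}$ ($q{\left(d \right)} = 8 \frac{-3 + \frac{1}{3} \cdot 8}{d} = 8 \frac{-3 + \frac{8}{3}}{d} = 8 \left(- \frac{1}{3 d}\right) = - \frac{8}{3 d}$)
$s = -3924$
$\frac{s}{q{\left(50 \right)}} + \frac{42708}{-14911} = - \frac{3924}{\left(- \frac{8}{3}\right) \frac{1}{50}} + \frac{42708}{-14911} = - \frac{3924}{\left(- \frac{8}{3}\right) \frac{1}{50}} + 42708 \left(- \frac{1}{14911}\right) = - \frac{3924}{- \frac{4}{75}} - \frac{42708}{14911} = \left(-3924\right) \left(- \frac{75}{4}\right) - \frac{42708}{14911} = 73575 - \frac{42708}{14911} = \frac{1097034117}{14911}$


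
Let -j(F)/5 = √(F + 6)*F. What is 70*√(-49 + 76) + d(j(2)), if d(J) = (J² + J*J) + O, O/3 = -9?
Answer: 1573 + 210*√3 ≈ 1936.7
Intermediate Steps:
O = -27 (O = 3*(-9) = -27)
j(F) = -5*F*√(6 + F) (j(F) = -5*√(F + 6)*F = -5*√(6 + F)*F = -5*F*√(6 + F))
d(J) = -27 + 2*J² (d(J) = (J² + J*J) - 27 = (J² + J²) - 27 = 2*J² - 27 = -27 + 2*J²)
70*√(-49 + 76) + d(j(2)) = 70*√(-49 + 76) + (-27 + 2*(-5*2*√(6 + 2))²) = 70*√27 + (-27 + 2*(-5*2*√8)²) = 70*(3*√3) + (-27 + 2*(-5*2*2*√2)²) = 210*√3 + (-27 + 2*(-20*√2)²) = 210*√3 + (-27 + 2*800) = 210*√3 + (-27 + 1600) = 210*√3 + 1573 = 1573 + 210*√3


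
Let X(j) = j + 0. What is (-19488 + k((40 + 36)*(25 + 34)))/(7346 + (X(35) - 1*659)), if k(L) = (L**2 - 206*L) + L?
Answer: 9583774/3361 ≈ 2851.5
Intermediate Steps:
X(j) = j
k(L) = L**2 - 205*L
(-19488 + k((40 + 36)*(25 + 34)))/(7346 + (X(35) - 1*659)) = (-19488 + ((40 + 36)*(25 + 34))*(-205 + (40 + 36)*(25 + 34)))/(7346 + (35 - 1*659)) = (-19488 + (76*59)*(-205 + 76*59))/(7346 + (35 - 659)) = (-19488 + 4484*(-205 + 4484))/(7346 - 624) = (-19488 + 4484*4279)/6722 = (-19488 + 19187036)*(1/6722) = 19167548*(1/6722) = 9583774/3361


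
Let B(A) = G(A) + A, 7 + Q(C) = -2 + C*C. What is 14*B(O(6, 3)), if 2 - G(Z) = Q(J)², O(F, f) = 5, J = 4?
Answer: -588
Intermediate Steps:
Q(C) = -9 + C² (Q(C) = -7 + (-2 + C*C) = -7 + (-2 + C²) = -9 + C²)
G(Z) = -47 (G(Z) = 2 - (-9 + 4²)² = 2 - (-9 + 16)² = 2 - 1*7² = 2 - 1*49 = 2 - 49 = -47)
B(A) = -47 + A
14*B(O(6, 3)) = 14*(-47 + 5) = 14*(-42) = -588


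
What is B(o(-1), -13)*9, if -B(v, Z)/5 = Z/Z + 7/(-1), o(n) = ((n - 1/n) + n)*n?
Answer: 270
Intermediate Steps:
o(n) = n*(-1/n + 2*n) (o(n) = (-1/n + 2*n)*n = n*(-1/n + 2*n))
B(v, Z) = 30 (B(v, Z) = -5*(Z/Z + 7/(-1)) = -5*(1 + 7*(-1)) = -5*(1 - 7) = -5*(-6) = 30)
B(o(-1), -13)*9 = 30*9 = 270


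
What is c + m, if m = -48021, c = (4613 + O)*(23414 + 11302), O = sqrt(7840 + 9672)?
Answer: 160096887 + 69432*sqrt(4378) ≈ 1.6469e+8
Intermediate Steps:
O = 2*sqrt(4378) (O = sqrt(17512) = 2*sqrt(4378) ≈ 132.33)
c = 160144908 + 69432*sqrt(4378) (c = (4613 + 2*sqrt(4378))*(23414 + 11302) = (4613 + 2*sqrt(4378))*34716 = 160144908 + 69432*sqrt(4378) ≈ 1.6474e+8)
c + m = (160144908 + 69432*sqrt(4378)) - 48021 = 160096887 + 69432*sqrt(4378)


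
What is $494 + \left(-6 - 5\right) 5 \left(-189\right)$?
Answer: $10889$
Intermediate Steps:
$494 + \left(-6 - 5\right) 5 \left(-189\right) = 494 + \left(-11\right) 5 \left(-189\right) = 494 - -10395 = 494 + 10395 = 10889$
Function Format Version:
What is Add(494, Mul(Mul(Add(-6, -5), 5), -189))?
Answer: 10889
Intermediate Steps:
Add(494, Mul(Mul(Add(-6, -5), 5), -189)) = Add(494, Mul(Mul(-11, 5), -189)) = Add(494, Mul(-55, -189)) = Add(494, 10395) = 10889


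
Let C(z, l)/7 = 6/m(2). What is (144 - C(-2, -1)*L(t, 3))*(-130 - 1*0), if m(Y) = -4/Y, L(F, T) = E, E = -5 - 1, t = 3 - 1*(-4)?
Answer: -2340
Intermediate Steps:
t = 7 (t = 3 + 4 = 7)
E = -6
L(F, T) = -6
C(z, l) = -21 (C(z, l) = 7*(6/((-4/2))) = 7*(6/((-4*½))) = 7*(6/(-2)) = 7*(6*(-½)) = 7*(-3) = -21)
(144 - C(-2, -1)*L(t, 3))*(-130 - 1*0) = (144 - (-21)*(-6))*(-130 - 1*0) = (144 - 1*126)*(-130 + 0) = (144 - 126)*(-130) = 18*(-130) = -2340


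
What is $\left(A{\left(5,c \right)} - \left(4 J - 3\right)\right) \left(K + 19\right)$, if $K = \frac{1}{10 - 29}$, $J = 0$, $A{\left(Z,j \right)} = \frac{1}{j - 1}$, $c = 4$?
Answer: $\frac{1200}{19} \approx 63.158$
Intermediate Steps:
$A{\left(Z,j \right)} = \frac{1}{-1 + j}$
$K = - \frac{1}{19}$ ($K = \frac{1}{-19} = - \frac{1}{19} \approx -0.052632$)
$\left(A{\left(5,c \right)} - \left(4 J - 3\right)\right) \left(K + 19\right) = \left(\frac{1}{-1 + 4} - \left(4 \cdot 0 - 3\right)\right) \left(- \frac{1}{19} + 19\right) = \left(\frac{1}{3} - \left(0 - 3\right)\right) \frac{360}{19} = \left(\frac{1}{3} - -3\right) \frac{360}{19} = \left(\frac{1}{3} + 3\right) \frac{360}{19} = \frac{10}{3} \cdot \frac{360}{19} = \frac{1200}{19}$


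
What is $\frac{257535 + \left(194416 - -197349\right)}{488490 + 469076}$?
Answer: $\frac{324650}{478783} \approx 0.67807$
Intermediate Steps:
$\frac{257535 + \left(194416 - -197349\right)}{488490 + 469076} = \frac{257535 + \left(194416 + 197349\right)}{957566} = \left(257535 + 391765\right) \frac{1}{957566} = 649300 \cdot \frac{1}{957566} = \frac{324650}{478783}$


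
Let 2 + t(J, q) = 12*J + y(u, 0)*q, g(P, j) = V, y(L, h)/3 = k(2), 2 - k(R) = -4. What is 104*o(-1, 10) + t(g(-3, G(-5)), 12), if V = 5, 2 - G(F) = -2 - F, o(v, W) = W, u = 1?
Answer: 1314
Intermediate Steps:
k(R) = 6 (k(R) = 2 - 1*(-4) = 2 + 4 = 6)
y(L, h) = 18 (y(L, h) = 3*6 = 18)
G(F) = 4 + F (G(F) = 2 - (-2 - F) = 2 + (2 + F) = 4 + F)
g(P, j) = 5
t(J, q) = -2 + 12*J + 18*q (t(J, q) = -2 + (12*J + 18*q) = -2 + 12*J + 18*q)
104*o(-1, 10) + t(g(-3, G(-5)), 12) = 104*10 + (-2 + 12*5 + 18*12) = 1040 + (-2 + 60 + 216) = 1040 + 274 = 1314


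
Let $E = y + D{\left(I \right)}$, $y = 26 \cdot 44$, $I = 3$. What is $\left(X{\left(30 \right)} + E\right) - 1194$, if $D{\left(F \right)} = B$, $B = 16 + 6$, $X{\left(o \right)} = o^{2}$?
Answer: $872$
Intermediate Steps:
$B = 22$
$D{\left(F \right)} = 22$
$y = 1144$
$E = 1166$ ($E = 1144 + 22 = 1166$)
$\left(X{\left(30 \right)} + E\right) - 1194 = \left(30^{2} + 1166\right) - 1194 = \left(900 + 1166\right) - 1194 = 2066 - 1194 = 872$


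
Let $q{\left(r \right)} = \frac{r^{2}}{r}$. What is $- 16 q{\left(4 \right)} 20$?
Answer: $-1280$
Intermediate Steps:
$q{\left(r \right)} = r$
$- 16 q{\left(4 \right)} 20 = \left(-16\right) 4 \cdot 20 = \left(-64\right) 20 = -1280$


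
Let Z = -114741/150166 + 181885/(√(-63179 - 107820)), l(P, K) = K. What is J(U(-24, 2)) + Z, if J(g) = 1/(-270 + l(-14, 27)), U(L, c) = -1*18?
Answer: -28032229/36490338 - 181885*I*√170999/170999 ≈ -0.76821 - 439.85*I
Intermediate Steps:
U(L, c) = -18
J(g) = -1/243 (J(g) = 1/(-270 + 27) = 1/(-243) = -1/243)
Z = -114741/150166 - 181885*I*√170999/170999 (Z = -114741*1/150166 + 181885/(√(-170999)) = -114741/150166 + 181885/((I*√170999)) = -114741/150166 + 181885*(-I*√170999/170999) = -114741/150166 - 181885*I*√170999/170999 ≈ -0.76409 - 439.85*I)
J(U(-24, 2)) + Z = -1/243 + (-114741/150166 - 181885*I*√170999/170999) = -28032229/36490338 - 181885*I*√170999/170999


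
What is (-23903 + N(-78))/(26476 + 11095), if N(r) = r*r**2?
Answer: -498455/37571 ≈ -13.267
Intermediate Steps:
N(r) = r**3
(-23903 + N(-78))/(26476 + 11095) = (-23903 + (-78)**3)/(26476 + 11095) = (-23903 - 474552)/37571 = -498455*1/37571 = -498455/37571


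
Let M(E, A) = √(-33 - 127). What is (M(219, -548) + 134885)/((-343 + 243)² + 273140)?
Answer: 26977/56628 + I*√10/70785 ≈ 0.47639 + 4.4674e-5*I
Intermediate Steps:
M(E, A) = 4*I*√10 (M(E, A) = √(-160) = 4*I*√10)
(M(219, -548) + 134885)/((-343 + 243)² + 273140) = (4*I*√10 + 134885)/((-343 + 243)² + 273140) = (134885 + 4*I*√10)/((-100)² + 273140) = (134885 + 4*I*√10)/(10000 + 273140) = (134885 + 4*I*√10)/283140 = (134885 + 4*I*√10)*(1/283140) = 26977/56628 + I*√10/70785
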